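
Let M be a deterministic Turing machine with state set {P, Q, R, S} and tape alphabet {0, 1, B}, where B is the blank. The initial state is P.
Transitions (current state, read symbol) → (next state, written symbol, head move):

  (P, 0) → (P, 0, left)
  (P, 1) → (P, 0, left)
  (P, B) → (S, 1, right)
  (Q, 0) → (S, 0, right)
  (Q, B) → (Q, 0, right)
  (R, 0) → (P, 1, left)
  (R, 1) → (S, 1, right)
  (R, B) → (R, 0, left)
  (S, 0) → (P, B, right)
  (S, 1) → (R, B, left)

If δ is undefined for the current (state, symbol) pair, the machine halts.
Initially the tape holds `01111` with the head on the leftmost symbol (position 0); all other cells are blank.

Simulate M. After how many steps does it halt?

16

P | B[0]1111BB   read 0 → write 0, move left, go to P
P | [B]01111BB   read B → write 1, move right, go to S
S | 1[0]1111BB   read 0 → write B, move right, go to P
P | 1B[1]111BB   read 1 → write 0, move left, go to P
P | 1[B]0111BB   read B → write 1, move right, go to S
S | 11[0]111BB   read 0 → write B, move right, go to P
P | 11B[1]11BB   read 1 → write 0, move left, go to P
P | 11[B]011BB   read B → write 1, move right, go to S
S | 111[0]11BB   read 0 → write B, move right, go to P
P | 111B[1]1BB   read 1 → write 0, move left, go to P
P | 111[B]01BB   read B → write 1, move right, go to S
S | 1111[0]1BB   read 0 → write B, move right, go to P
P | 1111B[1]BB   read 1 → write 0, move left, go to P
P | 1111[B]0BB   read B → write 1, move right, go to S
S | 11111[0]BB   read 0 → write B, move right, go to P
P | 11111B[B]B   read B → write 1, move right, go to S
S | 11111B1[B]
M halts after 16 transitions.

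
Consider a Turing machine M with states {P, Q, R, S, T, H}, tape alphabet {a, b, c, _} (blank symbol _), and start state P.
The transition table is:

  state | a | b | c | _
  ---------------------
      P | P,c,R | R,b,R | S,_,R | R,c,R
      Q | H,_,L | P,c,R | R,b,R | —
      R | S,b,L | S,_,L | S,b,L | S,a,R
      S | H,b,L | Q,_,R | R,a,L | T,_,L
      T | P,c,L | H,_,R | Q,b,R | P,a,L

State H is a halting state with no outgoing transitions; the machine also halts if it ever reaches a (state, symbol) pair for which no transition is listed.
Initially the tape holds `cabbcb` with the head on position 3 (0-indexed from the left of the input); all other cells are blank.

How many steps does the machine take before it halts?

20

P | cab[b]cb____   read b → write b, move R, go to R
R | cabb[c]b____   read c → write b, move L, go to S
S | cab[b]bb____   read b → write _, move R, go to Q
Q | cab_[b]b____   read b → write c, move R, go to P
P | cab_c[b]____   read b → write b, move R, go to R
R | cab_cb[_]___   read _ → write a, move R, go to S
S | cab_cba[_]__   read _ → write _, move L, go to T
T | cab_cb[a]___   read a → write c, move L, go to P
P | cab_c[b]c___   read b → write b, move R, go to R
R | cab_cb[c]___   read c → write b, move L, go to S
S | cab_c[b]b___   read b → write _, move R, go to Q
Q | cab_c_[b]___   read b → write c, move R, go to P
P | cab_c_c[_]__   read _ → write c, move R, go to R
R | cab_c_cc[_]_   read _ → write a, move R, go to S
S | cab_c_cca[_]   read _ → write _, move L, go to T
T | cab_c_cc[a]_   read a → write c, move L, go to P
P | cab_c_c[c]c_   read c → write _, move R, go to S
S | cab_c_c_[c]_   read c → write a, move L, go to R
R | cab_c_c[_]a_   read _ → write a, move R, go to S
S | cab_c_ca[a]_   read a → write b, move L, go to H
H | cab_c_c[a]b_
M halts after 20 transitions.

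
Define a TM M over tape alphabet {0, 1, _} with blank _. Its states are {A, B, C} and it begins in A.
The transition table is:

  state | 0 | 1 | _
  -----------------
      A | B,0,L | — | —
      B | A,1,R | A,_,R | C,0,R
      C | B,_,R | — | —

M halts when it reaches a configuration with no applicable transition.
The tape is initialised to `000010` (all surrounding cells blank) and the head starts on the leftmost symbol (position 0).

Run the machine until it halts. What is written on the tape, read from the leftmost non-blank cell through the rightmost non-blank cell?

state=A head=0 tape=_[0]00010   (A,0)→(B,0,L)
state=B head=-1 tape=[_]000010   (B,_)→(C,0,R)
state=C head=0 tape=0[0]00010   (C,0)→(B,_,R)
state=B head=1 tape=0_[0]0010   (B,0)→(A,1,R)
state=A head=2 tape=0_1[0]010   (A,0)→(B,0,L)
state=B head=1 tape=0_[1]0010   (B,1)→(A,_,R)
state=A head=2 tape=0__[0]010   (A,0)→(B,0,L)
state=B head=1 tape=0_[_]0010   (B,_)→(C,0,R)
state=C head=2 tape=0_0[0]010   (C,0)→(B,_,R)
state=B head=3 tape=0_0_[0]10   (B,0)→(A,1,R)
state=A head=4 tape=0_0_1[1]0
The non-blank tape span at halt is 0_0_110.

0_0_110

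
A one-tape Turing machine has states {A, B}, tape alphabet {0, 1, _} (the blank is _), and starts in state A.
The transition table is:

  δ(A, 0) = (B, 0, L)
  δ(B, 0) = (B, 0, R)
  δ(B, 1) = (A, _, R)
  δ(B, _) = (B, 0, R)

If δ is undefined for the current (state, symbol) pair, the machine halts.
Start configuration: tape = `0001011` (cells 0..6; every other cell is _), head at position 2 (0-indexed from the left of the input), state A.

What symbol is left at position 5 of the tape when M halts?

_

state=A head=2 tape=00[0]1011   (A,0)→(B,0,L)
state=B head=1 tape=0[0]01011   (B,0)→(B,0,R)
state=B head=2 tape=00[0]1011   (B,0)→(B,0,R)
state=B head=3 tape=000[1]011   (B,1)→(A,_,R)
state=A head=4 tape=000_[0]11   (A,0)→(B,0,L)
state=B head=3 tape=000[_]011   (B,_)→(B,0,R)
state=B head=4 tape=0000[0]11   (B,0)→(B,0,R)
state=B head=5 tape=00000[1]1   (B,1)→(A,_,R)
state=A head=6 tape=00000_[1]
Cell 5 holds _ when M halts.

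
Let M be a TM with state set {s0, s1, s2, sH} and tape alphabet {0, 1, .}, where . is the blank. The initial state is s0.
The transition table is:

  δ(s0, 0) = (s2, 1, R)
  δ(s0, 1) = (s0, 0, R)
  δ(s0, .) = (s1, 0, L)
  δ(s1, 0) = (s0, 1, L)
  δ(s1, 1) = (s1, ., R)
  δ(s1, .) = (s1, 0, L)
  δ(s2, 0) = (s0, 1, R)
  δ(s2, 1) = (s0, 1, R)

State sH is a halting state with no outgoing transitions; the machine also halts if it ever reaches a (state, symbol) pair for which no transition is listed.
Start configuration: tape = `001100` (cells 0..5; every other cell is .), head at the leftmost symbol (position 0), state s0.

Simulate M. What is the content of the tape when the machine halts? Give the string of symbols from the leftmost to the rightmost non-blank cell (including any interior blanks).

state=s0 head=0 tape=[0]01100...   (s0,0)→(s2,1,R)
state=s2 head=1 tape=1[0]1100...   (s2,0)→(s0,1,R)
state=s0 head=2 tape=11[1]100...   (s0,1)→(s0,0,R)
state=s0 head=3 tape=110[1]00...   (s0,1)→(s0,0,R)
state=s0 head=4 tape=1100[0]0...   (s0,0)→(s2,1,R)
state=s2 head=5 tape=11001[0]...   (s2,0)→(s0,1,R)
state=s0 head=6 tape=110011[.]..   (s0,.)→(s1,0,L)
state=s1 head=5 tape=11001[1]0..   (s1,1)→(s1,.,R)
state=s1 head=6 tape=11001.[0]..   (s1,0)→(s0,1,L)
state=s0 head=5 tape=11001[.]1..   (s0,.)→(s1,0,L)
state=s1 head=4 tape=1100[1]01..   (s1,1)→(s1,.,R)
state=s1 head=5 tape=1100.[0]1..   (s1,0)→(s0,1,L)
state=s0 head=4 tape=1100[.]11..   (s0,.)→(s1,0,L)
state=s1 head=3 tape=110[0]011..   (s1,0)→(s0,1,L)
state=s0 head=2 tape=11[0]1011..   (s0,0)→(s2,1,R)
state=s2 head=3 tape=111[1]011..   (s2,1)→(s0,1,R)
state=s0 head=4 tape=1111[0]11..   (s0,0)→(s2,1,R)
state=s2 head=5 tape=11111[1]1..   (s2,1)→(s0,1,R)
state=s0 head=6 tape=111111[1]..   (s0,1)→(s0,0,R)
state=s0 head=7 tape=1111110[.].   (s0,.)→(s1,0,L)
state=s1 head=6 tape=111111[0]0.   (s1,0)→(s0,1,L)
state=s0 head=5 tape=11111[1]10.   (s0,1)→(s0,0,R)
state=s0 head=6 tape=111110[1]0.   (s0,1)→(s0,0,R)
state=s0 head=7 tape=1111100[0].   (s0,0)→(s2,1,R)
state=s2 head=8 tape=11111001[.]
The non-blank tape span at halt is 11111001.

11111001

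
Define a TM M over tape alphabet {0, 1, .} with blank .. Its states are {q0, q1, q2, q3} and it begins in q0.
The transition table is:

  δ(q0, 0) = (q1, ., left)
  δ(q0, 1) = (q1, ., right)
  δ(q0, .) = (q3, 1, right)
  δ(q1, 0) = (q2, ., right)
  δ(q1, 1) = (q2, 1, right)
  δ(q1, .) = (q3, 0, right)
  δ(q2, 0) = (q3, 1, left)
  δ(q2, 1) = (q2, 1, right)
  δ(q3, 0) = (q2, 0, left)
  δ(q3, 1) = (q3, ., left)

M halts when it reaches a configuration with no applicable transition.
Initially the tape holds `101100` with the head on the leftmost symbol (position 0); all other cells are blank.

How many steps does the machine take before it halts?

q0 | [1]01100   read 1 → write ., move right, go to q1
q1 | .[0]1100   read 0 → write ., move right, go to q2
q2 | ..[1]100   read 1 → write 1, move right, go to q2
q2 | ..1[1]00   read 1 → write 1, move right, go to q2
q2 | ..11[0]0   read 0 → write 1, move left, go to q3
q3 | ..1[1]10   read 1 → write ., move left, go to q3
q3 | ..[1].10   read 1 → write ., move left, go to q3
q3 | .[.]..10
M halts after 7 transitions.

7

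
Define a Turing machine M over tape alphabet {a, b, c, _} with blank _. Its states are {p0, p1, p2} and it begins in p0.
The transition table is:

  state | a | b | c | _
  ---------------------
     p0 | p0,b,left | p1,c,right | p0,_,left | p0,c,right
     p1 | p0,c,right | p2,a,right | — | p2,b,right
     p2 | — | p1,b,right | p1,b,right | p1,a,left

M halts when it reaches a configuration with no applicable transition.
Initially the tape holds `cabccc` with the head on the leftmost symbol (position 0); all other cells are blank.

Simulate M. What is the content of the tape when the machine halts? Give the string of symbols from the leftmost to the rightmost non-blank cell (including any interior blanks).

state=p0 head=0 tape=__[c]abccc   (p0,c)→(p0,_,left)
state=p0 head=-1 tape=_[_]_abccc   (p0,_)→(p0,c,right)
state=p0 head=0 tape=_c[_]abccc   (p0,_)→(p0,c,right)
state=p0 head=1 tape=_cc[a]bccc   (p0,a)→(p0,b,left)
state=p0 head=0 tape=_c[c]bbccc   (p0,c)→(p0,_,left)
state=p0 head=-1 tape=_[c]_bbccc   (p0,c)→(p0,_,left)
state=p0 head=-2 tape=[_]__bbccc   (p0,_)→(p0,c,right)
state=p0 head=-1 tape=c[_]_bbccc   (p0,_)→(p0,c,right)
state=p0 head=0 tape=cc[_]bbccc   (p0,_)→(p0,c,right)
state=p0 head=1 tape=ccc[b]bccc   (p0,b)→(p1,c,right)
state=p1 head=2 tape=cccc[b]ccc   (p1,b)→(p2,a,right)
state=p2 head=3 tape=cccca[c]cc   (p2,c)→(p1,b,right)
state=p1 head=4 tape=ccccab[c]c
The non-blank tape span at halt is ccccabcc.

ccccabcc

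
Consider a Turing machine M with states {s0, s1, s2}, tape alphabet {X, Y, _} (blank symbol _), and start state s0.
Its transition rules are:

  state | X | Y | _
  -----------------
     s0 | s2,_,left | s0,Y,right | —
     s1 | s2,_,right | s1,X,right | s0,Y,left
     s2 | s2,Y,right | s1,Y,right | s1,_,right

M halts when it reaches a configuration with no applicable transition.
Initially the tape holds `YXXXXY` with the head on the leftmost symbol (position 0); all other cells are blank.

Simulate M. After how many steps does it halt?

22

s0 | [Y]XXXXY_   read Y → write Y, move right, go to s0
s0 | Y[X]XXXY_   read X → write _, move left, go to s2
s2 | [Y]_XXXY_   read Y → write Y, move right, go to s1
s1 | Y[_]XXXY_   read _ → write Y, move left, go to s0
s0 | [Y]YXXXY_   read Y → write Y, move right, go to s0
s0 | Y[Y]XXXY_   read Y → write Y, move right, go to s0
s0 | YY[X]XXY_   read X → write _, move left, go to s2
s2 | Y[Y]_XXY_   read Y → write Y, move right, go to s1
s1 | YY[_]XXY_   read _ → write Y, move left, go to s0
s0 | Y[Y]YXXY_   read Y → write Y, move right, go to s0
s0 | YY[Y]XXY_   read Y → write Y, move right, go to s0
s0 | YYY[X]XY_   read X → write _, move left, go to s2
s2 | YY[Y]_XY_   read Y → write Y, move right, go to s1
s1 | YYY[_]XY_   read _ → write Y, move left, go to s0
s0 | YY[Y]YXY_   read Y → write Y, move right, go to s0
s0 | YYY[Y]XY_   read Y → write Y, move right, go to s0
s0 | YYYY[X]Y_   read X → write _, move left, go to s2
s2 | YYY[Y]_Y_   read Y → write Y, move right, go to s1
s1 | YYYY[_]Y_   read _ → write Y, move left, go to s0
s0 | YYY[Y]YY_   read Y → write Y, move right, go to s0
s0 | YYYY[Y]Y_   read Y → write Y, move right, go to s0
s0 | YYYYY[Y]_   read Y → write Y, move right, go to s0
s0 | YYYYYY[_]
M halts after 22 transitions.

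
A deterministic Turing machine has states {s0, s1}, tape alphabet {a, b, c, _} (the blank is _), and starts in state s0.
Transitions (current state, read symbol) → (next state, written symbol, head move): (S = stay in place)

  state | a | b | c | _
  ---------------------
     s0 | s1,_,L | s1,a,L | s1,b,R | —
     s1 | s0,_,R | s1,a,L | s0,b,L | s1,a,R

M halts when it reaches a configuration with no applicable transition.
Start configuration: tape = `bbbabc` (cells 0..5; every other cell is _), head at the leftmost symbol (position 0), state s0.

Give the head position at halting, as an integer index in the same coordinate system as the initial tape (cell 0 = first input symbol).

4

state=s0 head=0 tape=_[b]bbabc   (s0,b)→(s1,a,L)
state=s1 head=-1 tape=[_]abbabc   (s1,_)→(s1,a,R)
state=s1 head=0 tape=a[a]bbabc   (s1,a)→(s0,_,R)
state=s0 head=1 tape=a_[b]babc   (s0,b)→(s1,a,L)
state=s1 head=0 tape=a[_]ababc   (s1,_)→(s1,a,R)
state=s1 head=1 tape=aa[a]babc   (s1,a)→(s0,_,R)
state=s0 head=2 tape=aa_[b]abc   (s0,b)→(s1,a,L)
state=s1 head=1 tape=aa[_]aabc   (s1,_)→(s1,a,R)
state=s1 head=2 tape=aaa[a]abc   (s1,a)→(s0,_,R)
state=s0 head=3 tape=aaa_[a]bc   (s0,a)→(s1,_,L)
state=s1 head=2 tape=aaa[_]_bc   (s1,_)→(s1,a,R)
state=s1 head=3 tape=aaaa[_]bc   (s1,_)→(s1,a,R)
state=s1 head=4 tape=aaaaa[b]c   (s1,b)→(s1,a,L)
state=s1 head=3 tape=aaaa[a]ac   (s1,a)→(s0,_,R)
state=s0 head=4 tape=aaaa_[a]c   (s0,a)→(s1,_,L)
state=s1 head=3 tape=aaaa[_]_c   (s1,_)→(s1,a,R)
state=s1 head=4 tape=aaaaa[_]c   (s1,_)→(s1,a,R)
state=s1 head=5 tape=aaaaaa[c]   (s1,c)→(s0,b,L)
state=s0 head=4 tape=aaaaa[a]b   (s0,a)→(s1,_,L)
state=s1 head=3 tape=aaaa[a]_b   (s1,a)→(s0,_,R)
state=s0 head=4 tape=aaaa_[_]b
At halt the head is at cell 4.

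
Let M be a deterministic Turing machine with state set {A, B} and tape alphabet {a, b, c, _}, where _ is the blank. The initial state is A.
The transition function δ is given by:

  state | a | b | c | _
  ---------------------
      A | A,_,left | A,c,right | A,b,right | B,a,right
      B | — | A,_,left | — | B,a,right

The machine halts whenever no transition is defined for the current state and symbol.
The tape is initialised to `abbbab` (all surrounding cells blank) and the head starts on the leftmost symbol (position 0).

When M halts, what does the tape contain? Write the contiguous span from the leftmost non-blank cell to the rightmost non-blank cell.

state=A head=0 tape=____[a]bbbab   (A,a)→(A,_,left)
state=A head=-1 tape=___[_]_bbbab   (A,_)→(B,a,right)
state=B head=0 tape=___a[_]bbbab   (B,_)→(B,a,right)
state=B head=1 tape=___aa[b]bbab   (B,b)→(A,_,left)
state=A head=0 tape=___a[a]_bbab   (A,a)→(A,_,left)
state=A head=-1 tape=___[a]__bbab   (A,a)→(A,_,left)
state=A head=-2 tape=__[_]___bbab   (A,_)→(B,a,right)
state=B head=-1 tape=__a[_]__bbab   (B,_)→(B,a,right)
state=B head=0 tape=__aa[_]_bbab   (B,_)→(B,a,right)
state=B head=1 tape=__aaa[_]bbab   (B,_)→(B,a,right)
state=B head=2 tape=__aaaa[b]bab   (B,b)→(A,_,left)
state=A head=1 tape=__aaa[a]_bab   (A,a)→(A,_,left)
state=A head=0 tape=__aa[a]__bab   (A,a)→(A,_,left)
state=A head=-1 tape=__a[a]___bab   (A,a)→(A,_,left)
state=A head=-2 tape=__[a]____bab   (A,a)→(A,_,left)
state=A head=-3 tape=_[_]_____bab   (A,_)→(B,a,right)
state=B head=-2 tape=_a[_]____bab   (B,_)→(B,a,right)
state=B head=-1 tape=_aa[_]___bab   (B,_)→(B,a,right)
state=B head=0 tape=_aaa[_]__bab   (B,_)→(B,a,right)
state=B head=1 tape=_aaaa[_]_bab   (B,_)→(B,a,right)
state=B head=2 tape=_aaaaa[_]bab   (B,_)→(B,a,right)
state=B head=3 tape=_aaaaaa[b]ab   (B,b)→(A,_,left)
state=A head=2 tape=_aaaaa[a]_ab   (A,a)→(A,_,left)
state=A head=1 tape=_aaaa[a]__ab   (A,a)→(A,_,left)
state=A head=0 tape=_aaa[a]___ab   (A,a)→(A,_,left)
state=A head=-1 tape=_aa[a]____ab   (A,a)→(A,_,left)
state=A head=-2 tape=_a[a]_____ab   (A,a)→(A,_,left)
state=A head=-3 tape=_[a]______ab   (A,a)→(A,_,left)
state=A head=-4 tape=[_]_______ab   (A,_)→(B,a,right)
state=B head=-3 tape=a[_]______ab   (B,_)→(B,a,right)
state=B head=-2 tape=aa[_]_____ab   (B,_)→(B,a,right)
state=B head=-1 tape=aaa[_]____ab   (B,_)→(B,a,right)
state=B head=0 tape=aaaa[_]___ab   (B,_)→(B,a,right)
state=B head=1 tape=aaaaa[_]__ab   (B,_)→(B,a,right)
state=B head=2 tape=aaaaaa[_]_ab   (B,_)→(B,a,right)
state=B head=3 tape=aaaaaaa[_]ab   (B,_)→(B,a,right)
state=B head=4 tape=aaaaaaaa[a]b
The non-blank tape span at halt is aaaaaaaaab.

aaaaaaaaab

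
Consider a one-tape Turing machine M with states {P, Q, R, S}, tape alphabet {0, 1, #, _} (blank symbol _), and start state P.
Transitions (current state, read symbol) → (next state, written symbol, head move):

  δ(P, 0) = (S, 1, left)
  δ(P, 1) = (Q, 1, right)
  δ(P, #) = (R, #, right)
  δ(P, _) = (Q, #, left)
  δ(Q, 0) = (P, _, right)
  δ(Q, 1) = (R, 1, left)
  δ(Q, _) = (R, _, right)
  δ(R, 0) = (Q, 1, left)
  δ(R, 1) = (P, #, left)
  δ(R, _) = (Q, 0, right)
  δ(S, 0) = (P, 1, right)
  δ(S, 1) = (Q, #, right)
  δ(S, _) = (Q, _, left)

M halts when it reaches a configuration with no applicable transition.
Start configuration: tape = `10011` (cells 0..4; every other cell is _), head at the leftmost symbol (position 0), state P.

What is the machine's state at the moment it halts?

R

P | ___[1]0011   read 1 → write 1, move right, go to Q
Q | ___1[0]011   read 0 → write _, move right, go to P
P | ___1_[0]11   read 0 → write 1, move left, go to S
S | ___1[_]111   read _ → write _, move left, go to Q
Q | ___[1]_111   read 1 → write 1, move left, go to R
R | __[_]1_111   read _ → write 0, move right, go to Q
Q | __0[1]_111   read 1 → write 1, move left, go to R
R | __[0]1_111   read 0 → write 1, move left, go to Q
Q | _[_]11_111   read _ → write _, move right, go to R
R | __[1]1_111   read 1 → write #, move left, go to P
P | _[_]#1_111   read _ → write #, move left, go to Q
Q | [_]##1_111   read _ → write _, move right, go to R
R | _[#]#1_111
No transition is defined for (R, #); M halts in state R.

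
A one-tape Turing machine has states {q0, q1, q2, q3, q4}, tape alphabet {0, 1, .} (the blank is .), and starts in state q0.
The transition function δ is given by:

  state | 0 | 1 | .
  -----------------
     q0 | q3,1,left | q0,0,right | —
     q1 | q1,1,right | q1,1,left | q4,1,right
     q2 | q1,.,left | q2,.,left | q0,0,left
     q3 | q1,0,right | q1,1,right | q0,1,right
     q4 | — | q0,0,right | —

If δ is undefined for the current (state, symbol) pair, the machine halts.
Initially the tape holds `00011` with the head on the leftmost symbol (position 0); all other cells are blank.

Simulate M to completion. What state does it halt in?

q0

state=q0 head=0 tape=...[0]0011.   (q0,0)→(q3,1,left)
state=q3 head=-1 tape=..[.]10011.   (q3,.)→(q0,1,right)
state=q0 head=0 tape=..1[1]0011.   (q0,1)→(q0,0,right)
state=q0 head=1 tape=..10[0]011.   (q0,0)→(q3,1,left)
state=q3 head=0 tape=..1[0]1011.   (q3,0)→(q1,0,right)
state=q1 head=1 tape=..10[1]011.   (q1,1)→(q1,1,left)
state=q1 head=0 tape=..1[0]1011.   (q1,0)→(q1,1,right)
state=q1 head=1 tape=..11[1]011.   (q1,1)→(q1,1,left)
state=q1 head=0 tape=..1[1]1011.   (q1,1)→(q1,1,left)
state=q1 head=-1 tape=..[1]11011.   (q1,1)→(q1,1,left)
state=q1 head=-2 tape=.[.]111011.   (q1,.)→(q4,1,right)
state=q4 head=-1 tape=.1[1]11011.   (q4,1)→(q0,0,right)
state=q0 head=0 tape=.10[1]1011.   (q0,1)→(q0,0,right)
state=q0 head=1 tape=.100[1]011.   (q0,1)→(q0,0,right)
state=q0 head=2 tape=.1000[0]11.   (q0,0)→(q3,1,left)
state=q3 head=1 tape=.100[0]111.   (q3,0)→(q1,0,right)
state=q1 head=2 tape=.1000[1]11.   (q1,1)→(q1,1,left)
state=q1 head=1 tape=.100[0]111.   (q1,0)→(q1,1,right)
state=q1 head=2 tape=.1001[1]11.   (q1,1)→(q1,1,left)
state=q1 head=1 tape=.100[1]111.   (q1,1)→(q1,1,left)
state=q1 head=0 tape=.10[0]1111.   (q1,0)→(q1,1,right)
state=q1 head=1 tape=.101[1]111.   (q1,1)→(q1,1,left)
state=q1 head=0 tape=.10[1]1111.   (q1,1)→(q1,1,left)
state=q1 head=-1 tape=.1[0]11111.   (q1,0)→(q1,1,right)
state=q1 head=0 tape=.11[1]1111.   (q1,1)→(q1,1,left)
state=q1 head=-1 tape=.1[1]11111.   (q1,1)→(q1,1,left)
state=q1 head=-2 tape=.[1]111111.   (q1,1)→(q1,1,left)
state=q1 head=-3 tape=[.]1111111.   (q1,.)→(q4,1,right)
state=q4 head=-2 tape=1[1]111111.   (q4,1)→(q0,0,right)
state=q0 head=-1 tape=10[1]11111.   (q0,1)→(q0,0,right)
state=q0 head=0 tape=100[1]1111.   (q0,1)→(q0,0,right)
state=q0 head=1 tape=1000[1]111.   (q0,1)→(q0,0,right)
state=q0 head=2 tape=10000[1]11.   (q0,1)→(q0,0,right)
state=q0 head=3 tape=100000[1]1.   (q0,1)→(q0,0,right)
state=q0 head=4 tape=1000000[1].   (q0,1)→(q0,0,right)
state=q0 head=5 tape=10000000[.]
No transition is defined for (q0, .); M halts in state q0.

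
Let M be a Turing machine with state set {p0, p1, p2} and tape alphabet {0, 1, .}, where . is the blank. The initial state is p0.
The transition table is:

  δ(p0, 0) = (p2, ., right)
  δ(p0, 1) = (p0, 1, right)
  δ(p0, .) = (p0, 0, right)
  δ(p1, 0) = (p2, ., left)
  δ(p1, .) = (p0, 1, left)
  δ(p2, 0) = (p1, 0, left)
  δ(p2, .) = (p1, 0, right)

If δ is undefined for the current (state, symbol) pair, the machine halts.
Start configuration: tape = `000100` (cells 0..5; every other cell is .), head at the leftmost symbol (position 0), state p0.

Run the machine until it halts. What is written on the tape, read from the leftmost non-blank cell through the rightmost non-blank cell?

state=p0 head=0 tape=.[0]00100   (p0,0)→(p2,.,right)
state=p2 head=1 tape=..[0]0100   (p2,0)→(p1,0,left)
state=p1 head=0 tape=.[.]00100   (p1,.)→(p0,1,left)
state=p0 head=-1 tape=[.]100100   (p0,.)→(p0,0,right)
state=p0 head=0 tape=0[1]00100   (p0,1)→(p0,1,right)
state=p0 head=1 tape=01[0]0100   (p0,0)→(p2,.,right)
state=p2 head=2 tape=01.[0]100   (p2,0)→(p1,0,left)
state=p1 head=1 tape=01[.]0100   (p1,.)→(p0,1,left)
state=p0 head=0 tape=0[1]10100   (p0,1)→(p0,1,right)
state=p0 head=1 tape=01[1]0100   (p0,1)→(p0,1,right)
state=p0 head=2 tape=011[0]100   (p0,0)→(p2,.,right)
state=p2 head=3 tape=011.[1]00
The non-blank tape span at halt is 011.100.

011.100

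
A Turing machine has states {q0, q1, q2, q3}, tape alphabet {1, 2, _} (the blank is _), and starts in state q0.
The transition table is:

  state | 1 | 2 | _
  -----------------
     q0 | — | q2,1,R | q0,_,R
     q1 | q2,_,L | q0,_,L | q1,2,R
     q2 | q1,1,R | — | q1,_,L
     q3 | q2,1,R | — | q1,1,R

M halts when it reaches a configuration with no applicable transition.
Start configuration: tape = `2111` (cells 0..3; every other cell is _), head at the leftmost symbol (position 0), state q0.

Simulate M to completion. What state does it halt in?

q0 | [2]111   read 2 → write 1, move R, go to q2
q2 | 1[1]11   read 1 → write 1, move R, go to q1
q1 | 11[1]1   read 1 → write _, move L, go to q2
q2 | 1[1]_1   read 1 → write 1, move R, go to q1
q1 | 11[_]1   read _ → write 2, move R, go to q1
q1 | 112[1]   read 1 → write _, move L, go to q2
q2 | 11[2]_
No transition is defined for (q2, 2); M halts in state q2.

q2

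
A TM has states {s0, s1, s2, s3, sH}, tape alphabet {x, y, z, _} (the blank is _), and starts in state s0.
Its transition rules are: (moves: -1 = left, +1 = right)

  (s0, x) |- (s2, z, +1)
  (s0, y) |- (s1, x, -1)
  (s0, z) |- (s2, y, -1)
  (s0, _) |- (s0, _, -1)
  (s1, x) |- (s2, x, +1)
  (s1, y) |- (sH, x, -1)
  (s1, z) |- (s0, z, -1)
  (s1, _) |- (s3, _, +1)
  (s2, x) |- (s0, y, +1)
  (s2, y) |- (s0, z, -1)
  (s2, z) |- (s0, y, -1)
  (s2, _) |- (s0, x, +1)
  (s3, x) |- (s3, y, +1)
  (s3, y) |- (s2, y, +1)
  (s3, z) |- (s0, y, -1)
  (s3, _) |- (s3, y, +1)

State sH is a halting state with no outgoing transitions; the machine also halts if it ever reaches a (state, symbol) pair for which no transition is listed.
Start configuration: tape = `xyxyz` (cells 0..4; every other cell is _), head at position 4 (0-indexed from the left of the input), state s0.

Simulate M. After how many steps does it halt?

15

s0 | _xyxy[z]   read z → write y, move -1, go to s2
s2 | _xyx[y]y   read y → write z, move -1, go to s0
s0 | _xy[x]zy   read x → write z, move +1, go to s2
s2 | _xyz[z]y   read z → write y, move -1, go to s0
s0 | _xy[z]yy   read z → write y, move -1, go to s2
s2 | _x[y]yyy   read y → write z, move -1, go to s0
s0 | _[x]zyyy   read x → write z, move +1, go to s2
s2 | _z[z]yyy   read z → write y, move -1, go to s0
s0 | _[z]yyyy   read z → write y, move -1, go to s2
s2 | [_]yyyyy   read _ → write x, move +1, go to s0
s0 | x[y]yyyy   read y → write x, move -1, go to s1
s1 | [x]xyyyy   read x → write x, move +1, go to s2
s2 | x[x]yyyy   read x → write y, move +1, go to s0
s0 | xy[y]yyy   read y → write x, move -1, go to s1
s1 | x[y]xyyy   read y → write x, move -1, go to sH
sH | [x]xxyyy
M halts after 15 transitions.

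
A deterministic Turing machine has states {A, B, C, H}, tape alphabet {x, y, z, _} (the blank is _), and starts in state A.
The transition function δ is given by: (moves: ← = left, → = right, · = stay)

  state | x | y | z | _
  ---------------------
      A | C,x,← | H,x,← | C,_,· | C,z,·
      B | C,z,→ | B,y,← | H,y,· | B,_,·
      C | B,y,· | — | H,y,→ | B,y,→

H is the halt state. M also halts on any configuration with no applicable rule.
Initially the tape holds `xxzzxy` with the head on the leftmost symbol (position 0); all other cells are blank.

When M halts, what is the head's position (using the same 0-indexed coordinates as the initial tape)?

A | _[x]xzzxy   read x → write x, move ←, go to C
C | [_]xxzzxy   read _ → write y, move →, go to B
B | y[x]xzzxy   read x → write z, move →, go to C
C | yz[x]zzxy   read x → write y, move ·, go to B
B | yz[y]zzxy   read y → write y, move ←, go to B
B | y[z]yzzxy   read z → write y, move ·, go to H
H | y[y]yzzxy
At halt the head is at cell 0.

0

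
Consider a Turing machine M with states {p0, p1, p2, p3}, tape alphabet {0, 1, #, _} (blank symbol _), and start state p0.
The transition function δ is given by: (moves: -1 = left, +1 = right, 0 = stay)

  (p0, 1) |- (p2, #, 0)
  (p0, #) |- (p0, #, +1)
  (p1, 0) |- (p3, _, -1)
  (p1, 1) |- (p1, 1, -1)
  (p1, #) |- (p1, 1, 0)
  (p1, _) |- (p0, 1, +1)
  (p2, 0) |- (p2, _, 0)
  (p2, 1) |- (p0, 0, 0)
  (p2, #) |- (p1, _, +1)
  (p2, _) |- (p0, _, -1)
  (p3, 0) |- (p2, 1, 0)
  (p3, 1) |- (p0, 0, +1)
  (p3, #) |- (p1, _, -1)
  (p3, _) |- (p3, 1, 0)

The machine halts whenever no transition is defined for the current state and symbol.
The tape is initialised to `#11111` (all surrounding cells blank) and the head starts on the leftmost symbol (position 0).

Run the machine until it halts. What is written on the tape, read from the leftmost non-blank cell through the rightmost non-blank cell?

#1111_1

state=p0 head=0 tape=[#]11111__   (p0,#)→(p0,#,+1)
state=p0 head=1 tape=#[1]1111__   (p0,1)→(p2,#,0)
state=p2 head=1 tape=#[#]1111__   (p2,#)→(p1,_,+1)
state=p1 head=2 tape=#_[1]111__   (p1,1)→(p1,1,-1)
state=p1 head=1 tape=#[_]1111__   (p1,_)→(p0,1,+1)
state=p0 head=2 tape=#1[1]111__   (p0,1)→(p2,#,0)
state=p2 head=2 tape=#1[#]111__   (p2,#)→(p1,_,+1)
state=p1 head=3 tape=#1_[1]11__   (p1,1)→(p1,1,-1)
state=p1 head=2 tape=#1[_]111__   (p1,_)→(p0,1,+1)
state=p0 head=3 tape=#11[1]11__   (p0,1)→(p2,#,0)
state=p2 head=3 tape=#11[#]11__   (p2,#)→(p1,_,+1)
state=p1 head=4 tape=#11_[1]1__   (p1,1)→(p1,1,-1)
state=p1 head=3 tape=#11[_]11__   (p1,_)→(p0,1,+1)
state=p0 head=4 tape=#111[1]1__   (p0,1)→(p2,#,0)
state=p2 head=4 tape=#111[#]1__   (p2,#)→(p1,_,+1)
state=p1 head=5 tape=#111_[1]__   (p1,1)→(p1,1,-1)
state=p1 head=4 tape=#111[_]1__   (p1,_)→(p0,1,+1)
state=p0 head=5 tape=#1111[1]__   (p0,1)→(p2,#,0)
state=p2 head=5 tape=#1111[#]__   (p2,#)→(p1,_,+1)
state=p1 head=6 tape=#1111_[_]_   (p1,_)→(p0,1,+1)
state=p0 head=7 tape=#1111_1[_]
The non-blank tape span at halt is #1111_1.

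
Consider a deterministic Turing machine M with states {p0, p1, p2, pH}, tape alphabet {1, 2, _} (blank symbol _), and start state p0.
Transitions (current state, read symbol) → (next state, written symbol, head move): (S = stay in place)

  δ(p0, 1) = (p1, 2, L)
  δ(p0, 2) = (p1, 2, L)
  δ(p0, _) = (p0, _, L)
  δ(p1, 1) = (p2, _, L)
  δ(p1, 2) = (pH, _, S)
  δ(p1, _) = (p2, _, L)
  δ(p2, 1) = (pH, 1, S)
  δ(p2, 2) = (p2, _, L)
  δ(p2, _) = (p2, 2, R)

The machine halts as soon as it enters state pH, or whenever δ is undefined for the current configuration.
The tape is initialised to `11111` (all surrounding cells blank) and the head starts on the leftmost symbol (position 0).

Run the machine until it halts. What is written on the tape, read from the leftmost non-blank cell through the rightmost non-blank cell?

22221111

state=p0 head=0 tape=___[1]1111   (p0,1)→(p1,2,L)
state=p1 head=-1 tape=__[_]21111   (p1,_)→(p2,_,L)
state=p2 head=-2 tape=_[_]_21111   (p2,_)→(p2,2,R)
state=p2 head=-1 tape=_2[_]21111   (p2,_)→(p2,2,R)
state=p2 head=0 tape=_22[2]1111   (p2,2)→(p2,_,L)
state=p2 head=-1 tape=_2[2]_1111   (p2,2)→(p2,_,L)
state=p2 head=-2 tape=_[2]__1111   (p2,2)→(p2,_,L)
state=p2 head=-3 tape=[_]___1111   (p2,_)→(p2,2,R)
state=p2 head=-2 tape=2[_]__1111   (p2,_)→(p2,2,R)
state=p2 head=-1 tape=22[_]_1111   (p2,_)→(p2,2,R)
state=p2 head=0 tape=222[_]1111   (p2,_)→(p2,2,R)
state=p2 head=1 tape=2222[1]111   (p2,1)→(pH,1,S)
state=pH head=1 tape=2222[1]111
The non-blank tape span at halt is 22221111.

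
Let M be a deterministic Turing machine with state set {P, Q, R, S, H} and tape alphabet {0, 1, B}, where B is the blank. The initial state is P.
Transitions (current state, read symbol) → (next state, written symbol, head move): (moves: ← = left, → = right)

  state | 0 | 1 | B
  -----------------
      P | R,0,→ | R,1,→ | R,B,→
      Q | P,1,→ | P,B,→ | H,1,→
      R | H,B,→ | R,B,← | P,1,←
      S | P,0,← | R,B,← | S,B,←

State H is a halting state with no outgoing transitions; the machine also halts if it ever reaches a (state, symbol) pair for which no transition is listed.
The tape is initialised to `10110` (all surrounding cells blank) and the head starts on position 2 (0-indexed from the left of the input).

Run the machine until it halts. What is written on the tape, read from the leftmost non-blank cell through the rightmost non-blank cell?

P | 10[1]10   read 1 → write 1, move →, go to R
R | 101[1]0   read 1 → write B, move ←, go to R
R | 10[1]B0   read 1 → write B, move ←, go to R
R | 1[0]BB0   read 0 → write B, move →, go to H
H | 1B[B]B0
The non-blank tape span at halt is 1BBB0.

1BBB0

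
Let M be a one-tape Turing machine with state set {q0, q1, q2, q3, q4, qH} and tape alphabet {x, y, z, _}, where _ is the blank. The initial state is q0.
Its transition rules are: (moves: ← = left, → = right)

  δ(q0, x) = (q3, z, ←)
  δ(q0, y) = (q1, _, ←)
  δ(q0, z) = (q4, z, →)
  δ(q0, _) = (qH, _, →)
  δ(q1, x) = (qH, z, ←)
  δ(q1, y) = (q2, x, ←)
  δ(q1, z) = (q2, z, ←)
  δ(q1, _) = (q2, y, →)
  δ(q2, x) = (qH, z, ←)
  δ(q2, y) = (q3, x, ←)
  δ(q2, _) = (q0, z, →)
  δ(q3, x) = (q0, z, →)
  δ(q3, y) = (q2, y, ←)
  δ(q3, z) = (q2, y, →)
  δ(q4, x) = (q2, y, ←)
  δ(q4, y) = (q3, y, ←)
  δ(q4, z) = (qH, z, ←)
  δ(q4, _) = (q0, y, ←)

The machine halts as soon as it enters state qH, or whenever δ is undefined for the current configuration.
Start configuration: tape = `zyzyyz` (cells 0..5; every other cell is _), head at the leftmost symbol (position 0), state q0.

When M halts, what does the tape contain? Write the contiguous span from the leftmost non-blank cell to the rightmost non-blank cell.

state=q0 head=0 tape=__[z]yzyyz   (q0,z)→(q4,z,→)
state=q4 head=1 tape=__z[y]zyyz   (q4,y)→(q3,y,←)
state=q3 head=0 tape=__[z]yzyyz   (q3,z)→(q2,y,→)
state=q2 head=1 tape=__y[y]zyyz   (q2,y)→(q3,x,←)
state=q3 head=0 tape=__[y]xzyyz   (q3,y)→(q2,y,←)
state=q2 head=-1 tape=_[_]yxzyyz   (q2,_)→(q0,z,→)
state=q0 head=0 tape=_z[y]xzyyz   (q0,y)→(q1,_,←)
state=q1 head=-1 tape=_[z]_xzyyz   (q1,z)→(q2,z,←)
state=q2 head=-2 tape=[_]z_xzyyz   (q2,_)→(q0,z,→)
state=q0 head=-1 tape=z[z]_xzyyz   (q0,z)→(q4,z,→)
state=q4 head=0 tape=zz[_]xzyyz   (q4,_)→(q0,y,←)
state=q0 head=-1 tape=z[z]yxzyyz   (q0,z)→(q4,z,→)
state=q4 head=0 tape=zz[y]xzyyz   (q4,y)→(q3,y,←)
state=q3 head=-1 tape=z[z]yxzyyz   (q3,z)→(q2,y,→)
state=q2 head=0 tape=zy[y]xzyyz   (q2,y)→(q3,x,←)
state=q3 head=-1 tape=z[y]xxzyyz   (q3,y)→(q2,y,←)
state=q2 head=-2 tape=[z]yxxzyyz
The non-blank tape span at halt is zyxxzyyz.

zyxxzyyz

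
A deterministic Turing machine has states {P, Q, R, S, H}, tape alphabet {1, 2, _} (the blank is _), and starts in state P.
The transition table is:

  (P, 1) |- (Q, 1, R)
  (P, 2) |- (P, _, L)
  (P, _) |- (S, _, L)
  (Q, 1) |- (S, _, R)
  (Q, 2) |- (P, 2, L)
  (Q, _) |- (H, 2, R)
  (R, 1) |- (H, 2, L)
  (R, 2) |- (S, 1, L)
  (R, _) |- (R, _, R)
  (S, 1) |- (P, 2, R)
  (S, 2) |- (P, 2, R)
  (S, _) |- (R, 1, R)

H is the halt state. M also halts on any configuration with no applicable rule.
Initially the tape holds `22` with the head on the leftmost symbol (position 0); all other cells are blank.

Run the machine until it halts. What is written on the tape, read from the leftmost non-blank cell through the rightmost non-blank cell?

P | __[2]2   read 2 → write _, move L, go to P
P | _[_]_2   read _ → write _, move L, go to S
S | [_]__2   read _ → write 1, move R, go to R
R | 1[_]_2   read _ → write _, move R, go to R
R | 1_[_]2   read _ → write _, move R, go to R
R | 1__[2]   read 2 → write 1, move L, go to S
S | 1_[_]1   read _ → write 1, move R, go to R
R | 1_1[1]   read 1 → write 2, move L, go to H
H | 1_[1]2
The non-blank tape span at halt is 1_12.

1_12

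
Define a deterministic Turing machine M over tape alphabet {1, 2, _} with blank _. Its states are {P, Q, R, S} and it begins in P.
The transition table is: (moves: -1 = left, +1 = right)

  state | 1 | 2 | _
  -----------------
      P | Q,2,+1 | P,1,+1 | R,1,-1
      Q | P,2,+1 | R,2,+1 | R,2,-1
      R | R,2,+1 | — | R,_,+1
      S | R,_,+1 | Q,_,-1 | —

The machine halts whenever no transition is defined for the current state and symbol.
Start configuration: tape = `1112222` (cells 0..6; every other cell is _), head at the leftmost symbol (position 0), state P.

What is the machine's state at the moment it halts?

R

state=P head=0 tape=[1]112222   (P,1)→(Q,2,+1)
state=Q head=1 tape=2[1]12222   (Q,1)→(P,2,+1)
state=P head=2 tape=22[1]2222   (P,1)→(Q,2,+1)
state=Q head=3 tape=222[2]222   (Q,2)→(R,2,+1)
state=R head=4 tape=2222[2]22
No transition is defined for (R, 2); M halts in state R.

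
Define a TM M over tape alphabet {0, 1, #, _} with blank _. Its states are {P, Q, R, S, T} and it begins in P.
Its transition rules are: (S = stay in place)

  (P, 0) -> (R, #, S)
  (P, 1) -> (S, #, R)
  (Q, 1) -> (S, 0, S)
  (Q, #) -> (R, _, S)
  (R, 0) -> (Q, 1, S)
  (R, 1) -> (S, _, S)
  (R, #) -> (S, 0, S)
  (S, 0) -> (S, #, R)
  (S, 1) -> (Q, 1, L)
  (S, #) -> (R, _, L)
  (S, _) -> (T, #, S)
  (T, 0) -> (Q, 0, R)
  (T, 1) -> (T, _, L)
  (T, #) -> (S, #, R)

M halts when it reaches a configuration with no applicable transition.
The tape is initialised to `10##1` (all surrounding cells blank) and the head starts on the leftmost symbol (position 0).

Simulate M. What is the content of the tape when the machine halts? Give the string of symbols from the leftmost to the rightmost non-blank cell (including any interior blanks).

###_1

P | [1]0##1   read 1 → write #, move R, go to S
S | #[0]##1   read 0 → write #, move R, go to S
S | ##[#]#1   read # → write _, move L, go to R
R | #[#]_#1   read # → write 0, move S, go to S
S | #[0]_#1   read 0 → write #, move R, go to S
S | ##[_]#1   read _ → write #, move S, go to T
T | ##[#]#1   read # → write #, move R, go to S
S | ###[#]1   read # → write _, move L, go to R
R | ##[#]_1   read # → write 0, move S, go to S
S | ##[0]_1   read 0 → write #, move R, go to S
S | ###[_]1   read _ → write #, move S, go to T
T | ###[#]1   read # → write #, move R, go to S
S | ####[1]   read 1 → write 1, move L, go to Q
Q | ###[#]1   read # → write _, move S, go to R
R | ###[_]1
The non-blank tape span at halt is ###_1.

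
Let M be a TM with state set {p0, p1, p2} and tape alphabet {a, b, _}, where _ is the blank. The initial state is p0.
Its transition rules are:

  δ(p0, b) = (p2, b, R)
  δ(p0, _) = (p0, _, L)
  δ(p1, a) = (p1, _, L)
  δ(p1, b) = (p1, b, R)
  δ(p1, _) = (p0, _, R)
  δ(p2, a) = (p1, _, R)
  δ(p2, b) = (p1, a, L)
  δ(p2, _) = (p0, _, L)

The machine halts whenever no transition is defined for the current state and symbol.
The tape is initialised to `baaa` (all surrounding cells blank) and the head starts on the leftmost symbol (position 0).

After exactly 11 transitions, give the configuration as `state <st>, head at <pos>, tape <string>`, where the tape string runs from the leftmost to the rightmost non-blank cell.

p0 | [b]aaa   read b → write b, move R, go to p2
p2 | b[a]aa   read a → write _, move R, go to p1
p1 | b_[a]a   read a → write _, move L, go to p1
p1 | b[_]_a   read _ → write _, move R, go to p0
p0 | b_[_]a   read _ → write _, move L, go to p0
p0 | b[_]_a   read _ → write _, move L, go to p0
p0 | [b]__a   read b → write b, move R, go to p2
p2 | b[_]_a   read _ → write _, move L, go to p0
p0 | [b]__a   read b → write b, move R, go to p2
p2 | b[_]_a   read _ → write _, move L, go to p0
p0 | [b]__a   read b → write b, move R, go to p2
p2 | b[_]_a
After 11 steps: state p2, head at 1, tape b__a.

state p2, head at 1, tape b__a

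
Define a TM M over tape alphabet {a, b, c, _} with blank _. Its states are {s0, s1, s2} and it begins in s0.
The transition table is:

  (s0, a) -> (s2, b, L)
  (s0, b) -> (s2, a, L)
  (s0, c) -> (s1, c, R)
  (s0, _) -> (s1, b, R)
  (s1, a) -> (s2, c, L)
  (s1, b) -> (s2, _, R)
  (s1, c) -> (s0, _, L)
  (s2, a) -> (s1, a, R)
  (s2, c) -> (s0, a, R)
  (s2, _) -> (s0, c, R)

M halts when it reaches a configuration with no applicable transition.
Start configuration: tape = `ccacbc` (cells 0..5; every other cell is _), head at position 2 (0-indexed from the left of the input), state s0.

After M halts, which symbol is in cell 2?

state=s0 head=2 tape=_cc[a]cbc__   (s0,a)→(s2,b,L)
state=s2 head=1 tape=_c[c]bcbc__   (s2,c)→(s0,a,R)
state=s0 head=2 tape=_ca[b]cbc__   (s0,b)→(s2,a,L)
state=s2 head=1 tape=_c[a]acbc__   (s2,a)→(s1,a,R)
state=s1 head=2 tape=_ca[a]cbc__   (s1,a)→(s2,c,L)
state=s2 head=1 tape=_c[a]ccbc__   (s2,a)→(s1,a,R)
state=s1 head=2 tape=_ca[c]cbc__   (s1,c)→(s0,_,L)
state=s0 head=1 tape=_c[a]_cbc__   (s0,a)→(s2,b,L)
state=s2 head=0 tape=_[c]b_cbc__   (s2,c)→(s0,a,R)
state=s0 head=1 tape=_a[b]_cbc__   (s0,b)→(s2,a,L)
state=s2 head=0 tape=_[a]a_cbc__   (s2,a)→(s1,a,R)
state=s1 head=1 tape=_a[a]_cbc__   (s1,a)→(s2,c,L)
state=s2 head=0 tape=_[a]c_cbc__   (s2,a)→(s1,a,R)
state=s1 head=1 tape=_a[c]_cbc__   (s1,c)→(s0,_,L)
state=s0 head=0 tape=_[a]__cbc__   (s0,a)→(s2,b,L)
state=s2 head=-1 tape=[_]b__cbc__   (s2,_)→(s0,c,R)
state=s0 head=0 tape=c[b]__cbc__   (s0,b)→(s2,a,L)
state=s2 head=-1 tape=[c]a__cbc__   (s2,c)→(s0,a,R)
state=s0 head=0 tape=a[a]__cbc__   (s0,a)→(s2,b,L)
state=s2 head=-1 tape=[a]b__cbc__   (s2,a)→(s1,a,R)
state=s1 head=0 tape=a[b]__cbc__   (s1,b)→(s2,_,R)
state=s2 head=1 tape=a_[_]_cbc__   (s2,_)→(s0,c,R)
state=s0 head=2 tape=a_c[_]cbc__   (s0,_)→(s1,b,R)
state=s1 head=3 tape=a_cb[c]bc__   (s1,c)→(s0,_,L)
state=s0 head=2 tape=a_c[b]_bc__   (s0,b)→(s2,a,L)
state=s2 head=1 tape=a_[c]a_bc__   (s2,c)→(s0,a,R)
state=s0 head=2 tape=a_a[a]_bc__   (s0,a)→(s2,b,L)
state=s2 head=1 tape=a_[a]b_bc__   (s2,a)→(s1,a,R)
state=s1 head=2 tape=a_a[b]_bc__   (s1,b)→(s2,_,R)
state=s2 head=3 tape=a_a_[_]bc__   (s2,_)→(s0,c,R)
state=s0 head=4 tape=a_a_c[b]c__   (s0,b)→(s2,a,L)
state=s2 head=3 tape=a_a_[c]ac__   (s2,c)→(s0,a,R)
state=s0 head=4 tape=a_a_a[a]c__   (s0,a)→(s2,b,L)
state=s2 head=3 tape=a_a_[a]bc__   (s2,a)→(s1,a,R)
state=s1 head=4 tape=a_a_a[b]c__   (s1,b)→(s2,_,R)
state=s2 head=5 tape=a_a_a_[c]__   (s2,c)→(s0,a,R)
state=s0 head=6 tape=a_a_a_a[_]_   (s0,_)→(s1,b,R)
state=s1 head=7 tape=a_a_a_ab[_]
Cell 2 holds _ when M halts.

_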